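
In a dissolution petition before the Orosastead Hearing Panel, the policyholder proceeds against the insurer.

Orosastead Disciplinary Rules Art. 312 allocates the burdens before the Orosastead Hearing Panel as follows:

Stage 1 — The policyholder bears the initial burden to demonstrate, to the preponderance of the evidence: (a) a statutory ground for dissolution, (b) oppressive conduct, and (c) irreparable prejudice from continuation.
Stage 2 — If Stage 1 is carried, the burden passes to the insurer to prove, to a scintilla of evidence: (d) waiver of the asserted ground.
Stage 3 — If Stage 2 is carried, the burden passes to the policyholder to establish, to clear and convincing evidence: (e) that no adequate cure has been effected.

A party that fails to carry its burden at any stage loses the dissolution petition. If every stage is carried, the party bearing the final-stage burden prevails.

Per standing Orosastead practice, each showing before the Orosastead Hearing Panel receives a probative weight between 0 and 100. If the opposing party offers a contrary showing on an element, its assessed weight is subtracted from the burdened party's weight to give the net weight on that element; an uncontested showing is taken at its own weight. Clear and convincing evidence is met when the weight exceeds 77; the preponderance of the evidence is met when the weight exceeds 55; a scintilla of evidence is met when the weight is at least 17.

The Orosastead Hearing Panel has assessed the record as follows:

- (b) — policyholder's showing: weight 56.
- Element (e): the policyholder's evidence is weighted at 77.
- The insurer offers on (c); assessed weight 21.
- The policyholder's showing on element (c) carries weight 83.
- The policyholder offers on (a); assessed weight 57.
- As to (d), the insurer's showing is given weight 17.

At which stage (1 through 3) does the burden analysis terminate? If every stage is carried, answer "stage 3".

At Stage 1 the policyholder must meet the preponderance of the evidence (weight exceeds 55): on (a) the weight is 57, > 55, so (a) meets the standard; on (b) the weight is 56, > 55, so (b) meets the standard; on (c) the weight is 83 less the opposing 21 gives net 62, which does exceed 55, so (c) meets the standard.
  All elements met. The burden passes to the insurer.
At Stage 2 the insurer must meet a scintilla of evidence (weight is at least 17): on (d) the weight is 17, which does reach 17, so (d) meets the standard.
  Stage 2 carried; the burden shifts to the policyholder.
At Stage 3 the policyholder must meet clear and convincing evidence (weight exceeds 77): on (e) the weight is 77, ≤ 77, so (e) does not meet the standard.
  Stage 3 not carried; the policyholder fails its burden.
The analysis ends at Stage 3; the insurer prevails.

stage 3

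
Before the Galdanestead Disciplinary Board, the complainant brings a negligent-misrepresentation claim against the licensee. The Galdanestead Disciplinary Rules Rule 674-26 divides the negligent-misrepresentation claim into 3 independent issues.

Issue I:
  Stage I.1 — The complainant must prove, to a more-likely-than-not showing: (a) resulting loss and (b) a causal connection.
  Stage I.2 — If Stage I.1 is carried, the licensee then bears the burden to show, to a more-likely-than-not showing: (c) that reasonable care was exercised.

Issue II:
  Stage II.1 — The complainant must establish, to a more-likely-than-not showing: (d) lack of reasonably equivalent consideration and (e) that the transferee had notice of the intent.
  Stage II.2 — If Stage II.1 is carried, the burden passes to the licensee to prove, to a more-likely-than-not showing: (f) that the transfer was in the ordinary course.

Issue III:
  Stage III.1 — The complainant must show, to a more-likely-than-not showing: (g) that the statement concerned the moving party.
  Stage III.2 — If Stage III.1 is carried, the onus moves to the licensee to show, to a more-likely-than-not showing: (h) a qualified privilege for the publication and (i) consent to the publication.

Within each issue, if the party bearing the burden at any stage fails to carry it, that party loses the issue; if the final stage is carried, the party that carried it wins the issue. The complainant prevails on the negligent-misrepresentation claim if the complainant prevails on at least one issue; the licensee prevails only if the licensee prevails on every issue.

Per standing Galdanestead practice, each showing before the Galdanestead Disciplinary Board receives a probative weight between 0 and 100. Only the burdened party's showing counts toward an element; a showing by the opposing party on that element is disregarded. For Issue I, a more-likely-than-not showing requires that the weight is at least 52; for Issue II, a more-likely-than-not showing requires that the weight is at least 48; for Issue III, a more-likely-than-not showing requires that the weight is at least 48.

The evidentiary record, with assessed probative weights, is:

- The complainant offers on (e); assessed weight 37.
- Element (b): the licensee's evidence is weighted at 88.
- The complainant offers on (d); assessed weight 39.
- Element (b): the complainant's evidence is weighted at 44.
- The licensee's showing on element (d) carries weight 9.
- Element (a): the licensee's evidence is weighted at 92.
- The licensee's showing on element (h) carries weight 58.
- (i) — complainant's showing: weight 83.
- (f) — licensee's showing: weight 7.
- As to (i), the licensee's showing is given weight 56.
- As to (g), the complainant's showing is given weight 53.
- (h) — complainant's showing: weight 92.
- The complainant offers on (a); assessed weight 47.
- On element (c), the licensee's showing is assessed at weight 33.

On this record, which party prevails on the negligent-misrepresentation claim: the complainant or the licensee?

licensee

— Issue I —
Stage I.1 (complainant, a more-likely-than-not showing, weight is at least 52): (a) 47 (licensee's 92 disregarded) < 52 — fails; (b) 44 (licensee's 88 disregarded) < 52 — fails.
  Stage I.1 not carried; the complainant fails its burden.
The analysis ends at Stage I.1; the licensee prevails on this issue.
— Issue II —
Stage II.1 (complainant, a more-likely-than-not showing, weight is at least 48): (d) 39 (licensee's 9 disregarded) < 48 — fails; (e) 37 < 48 — fails.
  The complainant does not carry Stage II.1.
So the licensee prevails on this issue.
— Issue III —
Stage III.1 — burden on complainant; standard: a more-likely-than-not showing (weight is at least 48).
    (g): 53 ≥ 48 [met]
  Stage III.1 is satisfied; the onus moves to the licensee.
Stage III.2 — burden on licensee; standard: a more-likely-than-not showing (weight is at least 48).
    (h): 58 (complainant's 92 disregarded) ≥ 48 [met]
    (i): 56 (complainant's 83 disregarded) ≥ 48 [met]
  All elements met at the final stage.
With every stage satisfied, the licensee prevails on this issue.
Per-issue: Issue I → licensee; Issue II → licensee; Issue III → licensee. The complainant must prevail on at least one issue; overall, the licensee prevails.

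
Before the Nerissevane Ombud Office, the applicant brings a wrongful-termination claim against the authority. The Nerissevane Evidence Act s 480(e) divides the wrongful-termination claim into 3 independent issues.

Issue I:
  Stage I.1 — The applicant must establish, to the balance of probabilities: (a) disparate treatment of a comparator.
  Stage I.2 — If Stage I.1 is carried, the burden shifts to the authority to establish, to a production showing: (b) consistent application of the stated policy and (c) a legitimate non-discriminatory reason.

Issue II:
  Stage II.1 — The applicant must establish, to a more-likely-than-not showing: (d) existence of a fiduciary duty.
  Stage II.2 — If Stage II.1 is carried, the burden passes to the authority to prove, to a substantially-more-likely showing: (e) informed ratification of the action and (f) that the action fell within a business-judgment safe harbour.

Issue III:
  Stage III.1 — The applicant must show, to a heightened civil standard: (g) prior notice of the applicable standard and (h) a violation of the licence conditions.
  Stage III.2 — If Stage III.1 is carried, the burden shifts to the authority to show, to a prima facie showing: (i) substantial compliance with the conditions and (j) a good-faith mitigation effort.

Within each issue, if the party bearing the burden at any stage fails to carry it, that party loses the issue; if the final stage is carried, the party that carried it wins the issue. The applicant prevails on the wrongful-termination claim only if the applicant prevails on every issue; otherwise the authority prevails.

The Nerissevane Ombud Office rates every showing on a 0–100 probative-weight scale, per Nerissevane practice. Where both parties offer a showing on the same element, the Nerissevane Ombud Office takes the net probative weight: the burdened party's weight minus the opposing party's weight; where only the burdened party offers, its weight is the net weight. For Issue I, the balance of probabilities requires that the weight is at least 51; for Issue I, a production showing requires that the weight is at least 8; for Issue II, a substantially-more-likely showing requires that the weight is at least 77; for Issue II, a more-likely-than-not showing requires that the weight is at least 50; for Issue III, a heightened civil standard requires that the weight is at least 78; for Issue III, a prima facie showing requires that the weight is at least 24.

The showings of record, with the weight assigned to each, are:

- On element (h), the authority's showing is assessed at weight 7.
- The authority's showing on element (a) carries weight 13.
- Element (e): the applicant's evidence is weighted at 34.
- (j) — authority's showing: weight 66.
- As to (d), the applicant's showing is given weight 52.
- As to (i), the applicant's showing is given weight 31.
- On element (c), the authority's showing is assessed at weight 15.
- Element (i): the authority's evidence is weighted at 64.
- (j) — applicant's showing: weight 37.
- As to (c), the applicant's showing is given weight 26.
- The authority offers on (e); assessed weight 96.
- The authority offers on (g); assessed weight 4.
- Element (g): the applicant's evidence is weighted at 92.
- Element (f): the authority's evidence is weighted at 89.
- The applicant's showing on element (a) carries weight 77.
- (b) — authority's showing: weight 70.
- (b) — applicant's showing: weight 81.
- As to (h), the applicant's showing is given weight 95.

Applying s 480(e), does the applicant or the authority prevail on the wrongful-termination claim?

authority

— Issue I —
At Stage I.1 the applicant must meet the balance of probabilities (weight is at least 51): on (a) the weight is 77 less the opposing 13 gives net 64, which does reach 51, so (a) meets the standard.
  All elements met. The burden passes to the authority.
At Stage I.2 the authority must meet a production showing (weight is at least 8): on (b) the weight is 70 less the opposing 81 gives net -11, which does not reach 8, so (b) does not meet the standard; on (c) the weight is 15 less the opposing 26 gives net -11, < 8, so (c) does not meet the standard.
  Not every element is met, so the authority fails to carry Stage I.2.
The applicant prevails on this issue.
— Issue II —
At Stage II.1 the applicant must meet a more-likely-than-not showing (weight is at least 50): on (d) the weight is 52, ≥ 50, so (d) meets the standard.
  Stage II.1 carried; the burden shifts to the authority.
At Stage II.2 the authority must meet a substantially-more-likely showing (weight is at least 77): on (e) the weight is 96 less the opposing 34 gives net 62, < 77, so (e) does not meet the standard; on (f) the weight is 89, ≥ 77, so (f) meets the standard.
  Stage II.2 not carried; the authority fails its burden.
So the applicant prevails on this issue.
— Issue III —
At Stage III.1 the applicant must meet a heightened civil standard (weight is at least 78): on (g) the weight is 92 less the opposing 4 gives net 88, which does reach 78, so (g) meets the standard; on (h) the weight is 95 less the opposing 7 gives net 88, which does reach 78, so (h) meets the standard.
  The applicant carries Stage III.1; the authority now bears the burden.
At Stage III.2 the authority must meet a prima facie showing (weight is at least 24): on (i) the weight is 64 less the opposing 31 gives net 33, ≥ 24, so (i) meets the standard; on (j) the weight is 66 less the opposing 37 gives net 29, which does reach 24, so (j) meets the standard.
  Stage III.2 carried; the final stage is satisfied.
All stages carried — the authority prevails on this issue.
Per-issue: Issue I → applicant; Issue II → applicant; Issue III → authority. The applicant must prevail on every issue; overall, the authority prevails.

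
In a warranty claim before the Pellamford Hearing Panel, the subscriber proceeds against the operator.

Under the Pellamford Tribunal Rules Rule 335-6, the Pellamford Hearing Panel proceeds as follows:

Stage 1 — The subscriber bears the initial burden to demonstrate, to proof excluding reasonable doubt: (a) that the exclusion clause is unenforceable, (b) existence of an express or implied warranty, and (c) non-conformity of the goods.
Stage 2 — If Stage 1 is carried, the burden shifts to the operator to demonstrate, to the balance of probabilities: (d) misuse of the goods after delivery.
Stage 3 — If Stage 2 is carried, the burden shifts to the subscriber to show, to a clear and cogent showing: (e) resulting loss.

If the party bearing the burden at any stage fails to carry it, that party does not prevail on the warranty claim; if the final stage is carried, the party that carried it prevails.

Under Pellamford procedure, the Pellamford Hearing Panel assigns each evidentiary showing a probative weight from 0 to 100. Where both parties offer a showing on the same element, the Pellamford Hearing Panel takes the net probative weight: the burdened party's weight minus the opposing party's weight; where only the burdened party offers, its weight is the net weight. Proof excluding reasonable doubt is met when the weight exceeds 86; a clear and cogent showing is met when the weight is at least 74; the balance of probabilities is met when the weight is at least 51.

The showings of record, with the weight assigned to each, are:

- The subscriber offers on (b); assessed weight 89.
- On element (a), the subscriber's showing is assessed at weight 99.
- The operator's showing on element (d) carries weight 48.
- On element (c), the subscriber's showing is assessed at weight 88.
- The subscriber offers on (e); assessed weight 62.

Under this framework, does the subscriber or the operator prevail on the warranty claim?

subscriber

At Stage 1 the subscriber must meet proof excluding reasonable doubt (weight exceeds 86): on (a) the weight is 99, > 86, so (a) meets the standard; on (b) the weight is 89, which does exceed 86, so (b) meets the standard; on (c) the weight is 88, which does exceed 86, so (c) meets the standard.
  The subscriber carries Stage 1; the operator now bears the burden.
At Stage 2 the operator must meet the balance of probabilities (weight is at least 51): on (d) the weight is 48, which does not reach 51, so (d) does not meet the standard.
  Not every element is met, so the operator fails to carry Stage 2.
The analysis ends at Stage 2; the subscriber prevails.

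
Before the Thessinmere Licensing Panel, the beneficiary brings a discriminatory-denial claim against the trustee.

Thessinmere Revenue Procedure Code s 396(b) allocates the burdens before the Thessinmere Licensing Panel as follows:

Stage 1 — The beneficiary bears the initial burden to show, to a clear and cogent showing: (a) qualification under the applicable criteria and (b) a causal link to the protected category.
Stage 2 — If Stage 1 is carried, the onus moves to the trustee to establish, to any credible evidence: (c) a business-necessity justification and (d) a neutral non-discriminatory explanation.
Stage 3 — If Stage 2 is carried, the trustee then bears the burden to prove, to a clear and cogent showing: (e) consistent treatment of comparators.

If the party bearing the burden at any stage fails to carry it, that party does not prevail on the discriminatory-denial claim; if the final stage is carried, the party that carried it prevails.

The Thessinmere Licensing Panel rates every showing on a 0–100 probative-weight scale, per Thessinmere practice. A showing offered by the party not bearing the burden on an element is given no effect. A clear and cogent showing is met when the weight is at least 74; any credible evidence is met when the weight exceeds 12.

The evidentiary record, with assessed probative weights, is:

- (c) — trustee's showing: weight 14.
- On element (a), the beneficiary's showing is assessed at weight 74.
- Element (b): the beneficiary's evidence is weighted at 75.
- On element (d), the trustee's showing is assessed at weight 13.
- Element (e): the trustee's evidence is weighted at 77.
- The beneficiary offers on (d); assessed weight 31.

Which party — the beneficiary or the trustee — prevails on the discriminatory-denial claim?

trustee

Stage 1 — burden on beneficiary; standard: a clear and cogent showing (weight is at least 74).
    (a): 74 ≥ 74 [met]
    (b): 75 ≥ 74 [met]
  Stage 1 is satisfied; the onus moves to the trustee.
Stage 2 — burden on trustee; standard: any credible evidence (weight exceeds 12).
    (c): 14 > 12 [met]
    (d): 13 (beneficiary's 31 disregarded) > 12 [met]
  Stage 2 is satisfied; the trustee continues to bear the burden.
Stage 3 — burden on trustee; standard: a clear and cogent showing (weight is at least 74).
    (e): 77 ≥ 74 [met]
  The trustee carries the last stage.
With every stage satisfied, the trustee prevails.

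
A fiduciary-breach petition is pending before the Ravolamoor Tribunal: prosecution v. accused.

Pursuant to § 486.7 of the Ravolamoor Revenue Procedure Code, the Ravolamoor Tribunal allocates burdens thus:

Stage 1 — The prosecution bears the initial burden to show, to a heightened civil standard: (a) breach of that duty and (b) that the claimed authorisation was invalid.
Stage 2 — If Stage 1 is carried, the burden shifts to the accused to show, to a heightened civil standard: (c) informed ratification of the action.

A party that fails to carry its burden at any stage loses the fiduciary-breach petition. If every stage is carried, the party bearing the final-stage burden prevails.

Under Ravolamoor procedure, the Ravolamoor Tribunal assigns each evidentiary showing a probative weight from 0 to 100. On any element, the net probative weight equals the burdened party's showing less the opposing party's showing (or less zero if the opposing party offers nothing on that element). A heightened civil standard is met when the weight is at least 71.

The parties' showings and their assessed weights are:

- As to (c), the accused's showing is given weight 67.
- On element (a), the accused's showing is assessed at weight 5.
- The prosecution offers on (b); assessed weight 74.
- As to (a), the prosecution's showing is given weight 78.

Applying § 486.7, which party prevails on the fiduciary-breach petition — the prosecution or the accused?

prosecution

Stage 1 (prosecution, a heightened civil standard, weight is at least 71): (a) net 78−5=73 ≥ 71 — meets; (b) 74 ≥ 71 — meets.
  Stage 1 is satisfied; the onus moves to the accused.
Stage 2 (accused, a heightened civil standard, weight is at least 71): (c) 67 < 71 — fails.
  Not every element is met, so the accused fails to carry Stage 2.
The prosecution prevails.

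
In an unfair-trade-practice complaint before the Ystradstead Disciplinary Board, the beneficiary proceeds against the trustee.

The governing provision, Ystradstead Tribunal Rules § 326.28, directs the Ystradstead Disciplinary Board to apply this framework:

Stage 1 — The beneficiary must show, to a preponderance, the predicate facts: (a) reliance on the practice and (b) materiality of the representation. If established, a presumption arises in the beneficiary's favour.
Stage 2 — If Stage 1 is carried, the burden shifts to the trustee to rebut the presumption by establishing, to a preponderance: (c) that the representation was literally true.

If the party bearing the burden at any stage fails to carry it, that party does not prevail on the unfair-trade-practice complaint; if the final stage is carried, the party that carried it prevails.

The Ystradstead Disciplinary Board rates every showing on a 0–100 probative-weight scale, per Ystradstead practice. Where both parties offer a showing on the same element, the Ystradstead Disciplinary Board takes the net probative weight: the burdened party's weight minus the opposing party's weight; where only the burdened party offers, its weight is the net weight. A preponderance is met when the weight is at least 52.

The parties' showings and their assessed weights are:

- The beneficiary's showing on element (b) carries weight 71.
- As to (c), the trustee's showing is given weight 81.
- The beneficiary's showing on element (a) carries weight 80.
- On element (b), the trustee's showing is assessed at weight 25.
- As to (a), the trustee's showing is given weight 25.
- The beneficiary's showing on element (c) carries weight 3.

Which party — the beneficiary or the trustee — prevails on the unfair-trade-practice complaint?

trustee

At Stage 1 the beneficiary must meet a preponderance (weight is at least 52): on (a) the weight is 80 less the opposing 25 gives net 55, ≥ 52, so (a) meets the standard; on (b) the weight is 71 less the opposing 25 gives net 46, < 52, so (b) does not meet the standard.
  Not every element is met, so the beneficiary fails to carry Stage 1.
The analysis ends at Stage 1; the trustee prevails.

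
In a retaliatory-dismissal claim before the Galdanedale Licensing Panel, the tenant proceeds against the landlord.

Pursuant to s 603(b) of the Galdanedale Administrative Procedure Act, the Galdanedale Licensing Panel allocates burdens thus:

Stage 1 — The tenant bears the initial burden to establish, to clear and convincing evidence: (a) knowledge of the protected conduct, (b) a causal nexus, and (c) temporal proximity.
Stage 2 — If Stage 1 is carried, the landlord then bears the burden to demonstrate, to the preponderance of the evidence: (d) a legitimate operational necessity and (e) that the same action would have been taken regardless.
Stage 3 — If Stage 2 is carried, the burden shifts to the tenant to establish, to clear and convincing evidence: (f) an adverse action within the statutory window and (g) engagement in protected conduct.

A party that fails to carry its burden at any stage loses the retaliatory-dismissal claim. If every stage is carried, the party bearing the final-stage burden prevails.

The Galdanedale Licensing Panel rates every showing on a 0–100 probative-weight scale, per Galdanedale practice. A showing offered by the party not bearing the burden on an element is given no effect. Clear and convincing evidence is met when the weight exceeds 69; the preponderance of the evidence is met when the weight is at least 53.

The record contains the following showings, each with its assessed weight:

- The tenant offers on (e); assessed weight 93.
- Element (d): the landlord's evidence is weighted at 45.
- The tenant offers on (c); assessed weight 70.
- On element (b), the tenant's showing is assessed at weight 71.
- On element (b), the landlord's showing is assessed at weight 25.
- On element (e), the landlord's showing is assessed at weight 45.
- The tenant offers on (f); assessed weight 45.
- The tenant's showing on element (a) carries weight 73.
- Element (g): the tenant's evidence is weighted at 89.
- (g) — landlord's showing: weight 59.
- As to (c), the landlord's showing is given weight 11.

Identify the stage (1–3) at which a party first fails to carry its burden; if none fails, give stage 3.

Stage 1 — burden on tenant; standard: clear and convincing evidence (weight exceeds 69).
    (a): 73 > 69 [met]
    (b): 71 (landlord's 25 disregarded) > 69 [met]
    (c): 70 (landlord's 11 disregarded) > 69 [met]
  Stage 1 carried; the burden shifts to the landlord.
Stage 2 — burden on landlord; standard: the preponderance of the evidence (weight is at least 53).
    (d): 45 < 53 [not met]
    (e): 45 (tenant's 93 disregarded) < 53 [not met]
  Not every element is met, so the landlord fails to carry Stage 2.
The tenant prevails.

stage 2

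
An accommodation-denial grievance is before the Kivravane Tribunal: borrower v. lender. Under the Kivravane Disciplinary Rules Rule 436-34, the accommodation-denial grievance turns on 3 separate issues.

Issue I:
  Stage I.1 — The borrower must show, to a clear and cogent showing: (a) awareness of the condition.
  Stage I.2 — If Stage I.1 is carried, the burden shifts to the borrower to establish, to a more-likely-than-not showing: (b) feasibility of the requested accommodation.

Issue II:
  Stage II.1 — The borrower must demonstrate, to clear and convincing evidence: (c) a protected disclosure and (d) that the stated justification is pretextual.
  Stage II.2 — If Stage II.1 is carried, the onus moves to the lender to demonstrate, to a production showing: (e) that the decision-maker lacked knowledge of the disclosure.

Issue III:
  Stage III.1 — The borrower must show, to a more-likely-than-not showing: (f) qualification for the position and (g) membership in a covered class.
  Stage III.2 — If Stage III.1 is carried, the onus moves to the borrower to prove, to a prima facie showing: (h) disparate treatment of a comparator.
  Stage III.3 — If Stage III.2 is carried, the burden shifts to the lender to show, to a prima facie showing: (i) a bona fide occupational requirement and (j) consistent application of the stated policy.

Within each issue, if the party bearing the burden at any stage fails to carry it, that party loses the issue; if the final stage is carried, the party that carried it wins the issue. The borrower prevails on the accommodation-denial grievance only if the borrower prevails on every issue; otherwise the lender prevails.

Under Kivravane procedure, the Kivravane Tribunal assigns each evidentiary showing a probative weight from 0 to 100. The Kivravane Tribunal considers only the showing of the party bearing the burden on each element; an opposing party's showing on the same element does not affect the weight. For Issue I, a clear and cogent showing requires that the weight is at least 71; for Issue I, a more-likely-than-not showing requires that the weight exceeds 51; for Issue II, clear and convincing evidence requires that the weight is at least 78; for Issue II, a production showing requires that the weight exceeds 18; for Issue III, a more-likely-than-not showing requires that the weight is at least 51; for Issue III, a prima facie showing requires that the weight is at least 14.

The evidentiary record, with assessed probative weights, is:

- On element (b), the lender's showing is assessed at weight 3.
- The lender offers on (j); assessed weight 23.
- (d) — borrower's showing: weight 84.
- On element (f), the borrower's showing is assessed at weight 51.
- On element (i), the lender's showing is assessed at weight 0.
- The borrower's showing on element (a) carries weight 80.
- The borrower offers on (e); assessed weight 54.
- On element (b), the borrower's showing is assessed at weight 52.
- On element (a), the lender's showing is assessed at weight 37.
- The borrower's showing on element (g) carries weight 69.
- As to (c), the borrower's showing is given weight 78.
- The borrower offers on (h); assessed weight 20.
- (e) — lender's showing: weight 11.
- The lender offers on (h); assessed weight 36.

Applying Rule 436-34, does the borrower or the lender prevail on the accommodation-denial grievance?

borrower

— Issue I —
Stage I.1 (borrower, a clear and cogent showing, weight is at least 71): (a) 80 (lender's 37 disregarded) ≥ 71 — meets.
  Stage I.1 carried; the burden remains with the borrower.
Stage I.2 (borrower, a more-likely-than-not showing, weight exceeds 51): (b) 52 (lender's 3 disregarded) > 51 — meets.
  The borrower carries the last stage.
With every stage satisfied, the borrower prevails on this issue.
— Issue II —
At Stage II.1 the borrower must meet clear and convincing evidence (weight is at least 78): on (c) the weight is 78, ≥ 78, so (c) meets the standard; on (d) the weight is 84, ≥ 78, so (d) meets the standard.
  The borrower carries Stage II.1; the lender now bears the burden.
At Stage II.2 the lender must meet a production showing (weight exceeds 18): on (e) the weight is 11 (the borrower's 54 is given no effect), ≤ 18, so (e) does not meet the standard.
  Stage II.2 not carried; the lender fails its burden.
So the borrower prevails on this issue.
— Issue III —
Stage III.1 (borrower, a more-likely-than-not showing, weight is at least 51): (f) 51 ≥ 51 — meets; (g) 69 ≥ 51 — meets.
  Stage III.1 carried; the burden remains with the borrower.
Stage III.2 (borrower, a prima facie showing, weight is at least 14): (h) 20 (lender's 36 disregarded) ≥ 14 — meets.
  Stage III.2 carried; the burden shifts to the lender.
Stage III.3 (lender, a prima facie showing, weight is at least 14): (i) 0 < 14 — fails; (j) 23 ≥ 14 — meets.
  Stage III.3 not carried; the lender fails its burden.
The borrower prevails on this issue.
Per-issue: Issue I → borrower; Issue II → borrower; Issue III → borrower. The borrower must prevail on every issue; overall, the borrower prevails.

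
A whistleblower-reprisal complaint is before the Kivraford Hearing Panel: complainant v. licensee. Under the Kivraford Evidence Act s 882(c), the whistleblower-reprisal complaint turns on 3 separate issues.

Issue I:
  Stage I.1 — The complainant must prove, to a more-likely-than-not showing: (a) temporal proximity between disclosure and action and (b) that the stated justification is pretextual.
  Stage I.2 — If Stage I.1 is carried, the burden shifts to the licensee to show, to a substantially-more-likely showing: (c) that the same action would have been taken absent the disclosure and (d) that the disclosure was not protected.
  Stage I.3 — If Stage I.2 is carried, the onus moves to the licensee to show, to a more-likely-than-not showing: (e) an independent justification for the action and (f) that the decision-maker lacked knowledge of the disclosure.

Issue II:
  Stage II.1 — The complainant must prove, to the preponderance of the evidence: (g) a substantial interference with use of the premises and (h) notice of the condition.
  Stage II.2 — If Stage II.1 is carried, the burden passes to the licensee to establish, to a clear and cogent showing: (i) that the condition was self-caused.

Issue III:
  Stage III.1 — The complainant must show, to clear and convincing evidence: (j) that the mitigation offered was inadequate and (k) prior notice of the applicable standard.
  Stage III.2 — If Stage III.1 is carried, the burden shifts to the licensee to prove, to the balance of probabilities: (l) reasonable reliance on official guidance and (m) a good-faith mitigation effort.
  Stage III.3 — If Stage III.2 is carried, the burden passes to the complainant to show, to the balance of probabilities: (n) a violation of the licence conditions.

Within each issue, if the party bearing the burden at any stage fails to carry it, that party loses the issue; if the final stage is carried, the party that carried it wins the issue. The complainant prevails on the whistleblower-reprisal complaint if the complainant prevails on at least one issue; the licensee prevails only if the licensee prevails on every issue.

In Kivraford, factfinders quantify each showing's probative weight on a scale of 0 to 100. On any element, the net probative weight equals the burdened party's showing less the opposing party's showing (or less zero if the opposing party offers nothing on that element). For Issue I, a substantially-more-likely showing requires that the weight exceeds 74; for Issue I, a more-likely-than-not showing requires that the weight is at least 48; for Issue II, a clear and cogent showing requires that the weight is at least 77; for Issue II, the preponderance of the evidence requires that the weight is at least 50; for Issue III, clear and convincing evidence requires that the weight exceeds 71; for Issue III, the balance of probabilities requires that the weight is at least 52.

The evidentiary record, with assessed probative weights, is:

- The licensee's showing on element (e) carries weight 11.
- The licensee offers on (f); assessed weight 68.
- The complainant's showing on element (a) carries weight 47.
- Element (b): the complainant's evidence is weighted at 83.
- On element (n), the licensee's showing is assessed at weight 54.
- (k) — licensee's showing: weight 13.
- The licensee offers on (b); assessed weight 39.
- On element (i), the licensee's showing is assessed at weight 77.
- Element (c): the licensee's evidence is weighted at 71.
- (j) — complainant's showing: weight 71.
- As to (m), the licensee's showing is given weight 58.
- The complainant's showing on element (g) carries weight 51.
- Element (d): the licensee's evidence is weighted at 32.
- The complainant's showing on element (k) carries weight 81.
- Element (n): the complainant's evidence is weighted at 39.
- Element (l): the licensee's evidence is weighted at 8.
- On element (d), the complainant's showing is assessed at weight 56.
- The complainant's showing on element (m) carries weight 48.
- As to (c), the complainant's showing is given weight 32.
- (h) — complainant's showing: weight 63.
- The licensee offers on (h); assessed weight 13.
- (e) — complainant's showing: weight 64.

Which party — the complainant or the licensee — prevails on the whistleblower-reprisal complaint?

— Issue I —
Stage I.1 — burden on complainant; standard: a more-likely-than-not showing (weight is at least 48).
    (a): 47 < 48 [not met]
    (b): 83 − 39 = 44 < 48 [not met]
  Stage I.1 not carried; the complainant fails its burden.
The analysis ends at Stage I.1; the licensee prevails on this issue.
— Issue II —
Stage II.1 — burden on complainant; standard: the preponderance of the evidence (weight is at least 50).
    (g): 51 ≥ 50 [met]
    (h): 63 − 13 = 50 ≥ 50 [met]
  Stage II.1 carried; the burden shifts to the licensee.
Stage II.2 — burden on licensee; standard: a clear and cogent showing (weight is at least 77).
    (i): 77 ≥ 77 [met]
  Stage II.2 carried; the final stage is satisfied.
All stages carried — the licensee prevails on this issue.
— Issue III —
At Stage III.1 the complainant must meet clear and convincing evidence (weight exceeds 71): on (j) the weight is 71, ≤ 71, so (j) does not meet the standard; on (k) the weight is 81 less the opposing 13 gives net 68, ≤ 71, so (k) does not meet the standard.
  The complainant does not carry Stage III.1.
The licensee prevails on this issue.
Per-issue: Issue I → licensee; Issue II → licensee; Issue III → licensee. The complainant must prevail on at least one issue; overall, the licensee prevails.

licensee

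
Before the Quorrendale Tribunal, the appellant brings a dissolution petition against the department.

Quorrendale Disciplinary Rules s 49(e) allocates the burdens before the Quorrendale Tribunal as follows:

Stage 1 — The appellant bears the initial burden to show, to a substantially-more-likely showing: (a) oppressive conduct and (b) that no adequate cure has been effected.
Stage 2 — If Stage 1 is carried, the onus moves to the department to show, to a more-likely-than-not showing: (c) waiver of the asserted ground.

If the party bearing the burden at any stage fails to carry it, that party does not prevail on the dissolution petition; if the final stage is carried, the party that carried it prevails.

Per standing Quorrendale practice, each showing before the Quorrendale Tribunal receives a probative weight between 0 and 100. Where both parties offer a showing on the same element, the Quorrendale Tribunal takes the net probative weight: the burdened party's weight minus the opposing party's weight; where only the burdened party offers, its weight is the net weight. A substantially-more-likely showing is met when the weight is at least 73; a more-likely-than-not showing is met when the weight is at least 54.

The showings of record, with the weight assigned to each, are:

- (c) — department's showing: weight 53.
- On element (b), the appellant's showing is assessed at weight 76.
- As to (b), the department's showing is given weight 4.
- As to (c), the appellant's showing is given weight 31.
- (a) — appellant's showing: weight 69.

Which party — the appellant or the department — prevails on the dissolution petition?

department

Stage 1 — burden on appellant; standard: a substantially-more-likely showing (weight is at least 73).
    (a): 69 < 73 [not met]
    (b): 76 − 4 = 72 < 73 [not met]
  Not every element is met, so the appellant fails to carry Stage 1.
So the department prevails.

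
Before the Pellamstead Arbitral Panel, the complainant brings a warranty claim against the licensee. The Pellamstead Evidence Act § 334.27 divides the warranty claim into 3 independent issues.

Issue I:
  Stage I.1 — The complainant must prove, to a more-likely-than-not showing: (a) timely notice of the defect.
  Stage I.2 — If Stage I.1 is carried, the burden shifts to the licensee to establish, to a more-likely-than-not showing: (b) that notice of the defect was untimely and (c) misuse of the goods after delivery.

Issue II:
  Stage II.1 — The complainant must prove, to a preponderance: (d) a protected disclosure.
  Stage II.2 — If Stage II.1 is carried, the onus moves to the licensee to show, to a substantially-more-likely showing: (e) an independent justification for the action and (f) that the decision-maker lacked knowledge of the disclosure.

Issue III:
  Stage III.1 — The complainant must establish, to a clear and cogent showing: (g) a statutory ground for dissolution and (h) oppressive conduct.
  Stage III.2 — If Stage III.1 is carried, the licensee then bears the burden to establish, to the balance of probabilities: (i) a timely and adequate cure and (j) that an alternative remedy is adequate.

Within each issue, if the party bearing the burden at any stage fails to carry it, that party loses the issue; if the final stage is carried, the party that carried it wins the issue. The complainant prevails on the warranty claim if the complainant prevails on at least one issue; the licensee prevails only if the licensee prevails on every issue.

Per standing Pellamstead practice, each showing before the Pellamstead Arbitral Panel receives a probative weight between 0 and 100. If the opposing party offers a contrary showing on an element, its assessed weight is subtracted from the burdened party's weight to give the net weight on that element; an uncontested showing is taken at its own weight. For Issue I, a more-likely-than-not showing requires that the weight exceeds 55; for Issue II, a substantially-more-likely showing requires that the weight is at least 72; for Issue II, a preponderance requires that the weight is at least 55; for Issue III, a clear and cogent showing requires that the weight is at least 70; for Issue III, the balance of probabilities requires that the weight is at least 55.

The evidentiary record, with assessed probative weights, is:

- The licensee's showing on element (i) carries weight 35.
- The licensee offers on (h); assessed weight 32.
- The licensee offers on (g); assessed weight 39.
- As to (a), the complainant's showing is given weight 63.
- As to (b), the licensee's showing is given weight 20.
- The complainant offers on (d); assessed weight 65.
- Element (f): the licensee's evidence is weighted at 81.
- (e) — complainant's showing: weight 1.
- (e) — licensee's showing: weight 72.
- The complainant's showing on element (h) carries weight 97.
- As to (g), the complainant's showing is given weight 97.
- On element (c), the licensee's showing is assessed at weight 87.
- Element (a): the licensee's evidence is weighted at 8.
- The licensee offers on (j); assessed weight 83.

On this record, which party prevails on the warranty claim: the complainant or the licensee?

complainant

— Issue I —
At Stage I.1 the complainant must meet a more-likely-than-not showing (weight exceeds 55): on (a) the weight is 63 less the opposing 8 gives net 55, ≤ 55, so (a) does not meet the standard.
  Stage I.1 not carried; the complainant fails its burden.
So the licensee prevails on this issue.
— Issue II —
Stage II.1 — burden on complainant; standard: a preponderance (weight is at least 55).
    (d): 65 ≥ 55 [met]
  Stage II.1 carried; the burden shifts to the licensee.
Stage II.2 — burden on licensee; standard: a substantially-more-likely showing (weight is at least 72).
    (e): 72 − 1 = 71 < 72 [not met]
    (f): 81 ≥ 72 [met]
  Stage II.2 not carried; the licensee fails its burden.
So the complainant prevails on this issue.
— Issue III —
Stage III.1 (complainant, a clear and cogent showing, weight is at least 70): (g) net 97−39=58 < 70 — fails; (h) net 97−32=65 < 70 — fails.
  Stage III.1 not carried; the complainant fails its burden.
So the licensee prevails on this issue.
Per-issue: Issue I → licensee; Issue II → complainant; Issue III → licensee. The complainant must prevail on at least one issue; overall, the complainant prevails.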